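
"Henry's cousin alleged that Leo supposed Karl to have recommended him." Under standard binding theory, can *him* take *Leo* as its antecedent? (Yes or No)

Yes

*him* is a pronoun; Principle B requires it to be free in its binding domain — the clause headed by 'recommended'.
— Leo: subject of the clause headed by 'supposed'; c-commands the pronoun but lies outside its binding domain — allowed.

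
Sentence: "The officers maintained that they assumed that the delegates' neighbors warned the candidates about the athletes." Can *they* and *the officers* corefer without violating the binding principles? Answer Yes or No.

Yes

*the officers* is an R-expression; Principle C requires it to be free (not bound by any c-commanding expression).
— they: subject of the clause headed by 'assumed'; the pronoun does not c-command the R-expression — coreference allowed.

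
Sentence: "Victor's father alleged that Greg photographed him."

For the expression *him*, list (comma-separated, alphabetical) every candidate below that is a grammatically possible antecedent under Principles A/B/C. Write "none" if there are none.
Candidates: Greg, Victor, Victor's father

*him* is a pronoun; Principle B requires it to be free in its binding domain — the clause headed by 'photographed'.
— Greg: subject of the clause headed by 'photographed'; c-commands the pronoun within its binding domain — blocked (Principle B).
— Victor: possessor inside the subject DP of the matrix clause; does not c-command the pronoun — Principle B does not apply; allowed.
— Victor's father: subject of the matrix clause; c-commands the pronoun but lies outside its binding domain — allowed.

Victor, Victor's father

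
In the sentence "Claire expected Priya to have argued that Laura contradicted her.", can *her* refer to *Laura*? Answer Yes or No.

*her* is a pronoun; Principle B requires it to be free in its binding domain — the clause headed by 'contradicted'.
— Laura: subject of the clause headed by 'contradicted'; c-commands the pronoun within its binding domain — blocked (Principle B).

No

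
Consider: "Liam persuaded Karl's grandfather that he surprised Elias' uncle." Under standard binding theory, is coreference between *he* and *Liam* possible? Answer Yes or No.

Yes

*Liam* is an R-expression; Principle C requires it to be free (not bound by any c-commanding expression).
— he: subject of the clause headed by 'surprised'; the pronoun does not c-command the R-expression — coreference allowed.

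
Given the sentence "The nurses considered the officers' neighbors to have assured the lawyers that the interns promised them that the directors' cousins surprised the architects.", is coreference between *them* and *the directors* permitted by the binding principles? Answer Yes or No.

No

*them* is a pronoun; Principle B requires it to be free in its binding domain — the clause headed by 'promised'.
— the directors: possessor inside the subject DP of the clause headed by 'surprised'; is c-commanded by the pronoun; coreference would bind this R-expression — blocked (Principle C).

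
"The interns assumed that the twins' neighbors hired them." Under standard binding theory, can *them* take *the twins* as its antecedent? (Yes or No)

Yes

*them* is a pronoun; Principle B requires it to be free in its binding domain — the clause headed by 'hired'.
— the twins: possessor inside the subject DP of the clause headed by 'hired'; does not c-command the pronoun — Principle B does not apply; allowed.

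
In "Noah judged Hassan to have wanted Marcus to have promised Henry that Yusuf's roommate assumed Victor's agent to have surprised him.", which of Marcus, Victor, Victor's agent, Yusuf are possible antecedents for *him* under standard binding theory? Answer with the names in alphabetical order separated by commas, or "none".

*him* is a pronoun; Principle B requires it to be free in its binding domain — the clause headed by 'surprised'.
— Marcus: subject of the clause headed by 'promised'; c-commands the pronoun but lies outside its binding domain — allowed.
— Victor: possessor inside the subject DP of the clause headed by 'surprised'; does not c-command the pronoun — Principle B does not apply; allowed.
— Victor's agent: subject of the clause headed by 'surprised'; c-commands the pronoun within its binding domain — blocked (Principle B).
— Yusuf: possessor inside the subject DP of the clause headed by 'assumed'; does not c-command the pronoun — Principle B does not apply; allowed.

Marcus, Victor, Yusuf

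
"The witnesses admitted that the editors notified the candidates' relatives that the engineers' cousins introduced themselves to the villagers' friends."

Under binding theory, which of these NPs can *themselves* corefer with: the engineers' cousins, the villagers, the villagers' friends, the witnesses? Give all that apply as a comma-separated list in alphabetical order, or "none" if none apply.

the engineers' cousins

*themselves* is a reflexive; Principle A requires it to be bound within its binding domain — the clause headed by 'introduced'.
— the engineers' cousins: subject of the clause headed by 'introduced'; c-commands the reflexive within its binding domain — allowed (Principle A).
— the villagers: possessor inside the second object DP of the clause headed by 'introduced'; does not c-command the reflexive — cannot bind it (Principle A).
— the villagers' friends: second object of the clause headed by 'introduced'; does not c-command the reflexive — cannot bind it (Principle A).
— the witnesses: subject of the matrix clause; c-commands the reflexive but lies outside its binding domain — cannot bind it (Principle A).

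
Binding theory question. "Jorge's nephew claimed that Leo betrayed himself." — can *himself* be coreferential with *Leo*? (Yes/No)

Yes

*himself* is a reflexive; Principle A requires it to be bound within its binding domain — the clause headed by 'betrayed'.
— Leo: subject of the clause headed by 'betrayed'; c-commands the reflexive within its binding domain — allowed (Principle A).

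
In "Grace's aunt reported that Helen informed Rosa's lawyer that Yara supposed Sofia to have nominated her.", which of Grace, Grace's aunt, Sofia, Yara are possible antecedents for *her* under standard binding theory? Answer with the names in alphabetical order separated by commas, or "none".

*her* is a pronoun; Principle B requires it to be free in its binding domain — the clause headed by 'nominated'.
— Grace: possessor inside the subject DP of the matrix clause; does not c-command the pronoun — Principle B does not apply; allowed.
— Grace's aunt: subject of the matrix clause; c-commands the pronoun but lies outside its binding domain — allowed.
— Sofia: subject of the clause headed by 'nominated'; c-commands the pronoun within its binding domain — blocked (Principle B).
— Yara: subject of the clause headed by 'supposed'; c-commands the pronoun but lies outside its binding domain — allowed.

Grace, Grace's aunt, Yara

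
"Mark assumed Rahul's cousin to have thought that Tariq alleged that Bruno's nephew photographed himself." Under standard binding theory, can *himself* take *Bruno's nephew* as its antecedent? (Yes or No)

*himself* is a reflexive; Principle A requires it to be bound within its binding domain — the clause headed by 'photographed'.
— Bruno's nephew: subject of the clause headed by 'photographed'; c-commands the reflexive within its binding domain — allowed (Principle A).

Yes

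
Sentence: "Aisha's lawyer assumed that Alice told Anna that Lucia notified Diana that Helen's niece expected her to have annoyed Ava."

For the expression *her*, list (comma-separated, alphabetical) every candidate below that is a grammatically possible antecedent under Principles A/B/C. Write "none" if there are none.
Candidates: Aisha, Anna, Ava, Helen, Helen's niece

*her* is a pronoun; Principle B requires it to be free in its binding domain — the clause headed by 'expected'.
— Aisha: possessor inside the subject DP of the matrix clause; does not c-command the pronoun — Principle B does not apply; allowed.
— Anna: object of the clause headed by 'told'; c-commands the pronoun but lies outside its binding domain — allowed.
— Ava: object of the clause headed by 'annoyed'; is c-commanded by the pronoun; coreference would bind this R-expression — blocked (Principle C).
— Helen: possessor inside the subject DP of the clause headed by 'expected'; does not c-command the pronoun — Principle B does not apply; allowed.
— Helen's niece: subject of the clause headed by 'expected'; c-commands the pronoun within its binding domain — blocked (Principle B).

Aisha, Anna, Helen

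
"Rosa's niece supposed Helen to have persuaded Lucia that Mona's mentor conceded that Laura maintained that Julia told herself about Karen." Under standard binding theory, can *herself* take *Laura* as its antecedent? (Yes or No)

No

*herself* is a reflexive; Principle A requires it to be bound within its binding domain — the clause headed by 'told'.
— Laura: subject of the clause headed by 'maintained'; c-commands the reflexive but lies outside its binding domain — cannot bind it (Principle A).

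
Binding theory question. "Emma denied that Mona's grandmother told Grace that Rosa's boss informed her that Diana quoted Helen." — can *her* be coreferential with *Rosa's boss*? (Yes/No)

*her* is a pronoun; Principle B requires it to be free in its binding domain — the clause headed by 'informed'.
— Rosa's boss: subject of the clause headed by 'informed'; c-commands the pronoun within its binding domain — blocked (Principle B).

No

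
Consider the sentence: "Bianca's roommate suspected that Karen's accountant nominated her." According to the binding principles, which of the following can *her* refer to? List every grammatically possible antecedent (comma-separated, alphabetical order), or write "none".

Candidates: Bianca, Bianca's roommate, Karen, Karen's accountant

Bianca, Bianca's roommate, Karen

*her* is a pronoun; Principle B requires it to be free in its binding domain — the clause headed by 'nominated'.
— Bianca: possessor inside the subject DP of the matrix clause; does not c-command the pronoun — Principle B does not apply; allowed.
— Bianca's roommate: subject of the matrix clause; c-commands the pronoun but lies outside its binding domain — allowed.
— Karen: possessor inside the subject DP of the clause headed by 'nominated'; does not c-command the pronoun — Principle B does not apply; allowed.
— Karen's accountant: subject of the clause headed by 'nominated'; c-commands the pronoun within its binding domain — blocked (Principle B).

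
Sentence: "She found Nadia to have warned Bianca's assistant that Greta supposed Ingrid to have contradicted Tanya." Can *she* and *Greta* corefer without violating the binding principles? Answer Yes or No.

*Greta* is an R-expression; Principle C requires it to be free (not bound by any c-commanding expression).
— she: subject of the matrix clause; the pronoun c-commands the R-expression — coreference blocked (Principle C).

No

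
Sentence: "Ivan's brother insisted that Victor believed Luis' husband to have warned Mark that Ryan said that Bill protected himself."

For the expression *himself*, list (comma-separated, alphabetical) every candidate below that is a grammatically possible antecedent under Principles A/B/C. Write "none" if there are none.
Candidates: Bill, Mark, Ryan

Bill

*himself* is a reflexive; Principle A requires it to be bound within its binding domain — the clause headed by 'protected'.
— Bill: subject of the clause headed by 'protected'; c-commands the reflexive within its binding domain — allowed (Principle A).
— Mark: object of the clause headed by 'warned'; c-commands the reflexive but lies outside its binding domain — cannot bind it (Principle A).
— Ryan: subject of the clause headed by 'said'; c-commands the reflexive but lies outside its binding domain — cannot bind it (Principle A).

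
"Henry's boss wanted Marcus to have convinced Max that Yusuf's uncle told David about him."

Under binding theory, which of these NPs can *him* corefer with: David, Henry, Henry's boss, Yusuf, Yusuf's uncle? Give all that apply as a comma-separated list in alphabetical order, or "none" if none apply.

*him* is a pronoun; Principle B requires it to be free in its binding domain — the clause headed by 'told'.
— David: object of the clause headed by 'told'; c-commands the pronoun within its binding domain — blocked (Principle B).
— Henry: possessor inside the subject DP of the matrix clause; does not c-command the pronoun — Principle B does not apply; allowed.
— Henry's boss: subject of the matrix clause; c-commands the pronoun but lies outside its binding domain — allowed.
— Yusuf: possessor inside the subject DP of the clause headed by 'told'; does not c-command the pronoun — Principle B does not apply; allowed.
— Yusuf's uncle: subject of the clause headed by 'told'; c-commands the pronoun within its binding domain — blocked (Principle B).

Henry, Henry's boss, Yusuf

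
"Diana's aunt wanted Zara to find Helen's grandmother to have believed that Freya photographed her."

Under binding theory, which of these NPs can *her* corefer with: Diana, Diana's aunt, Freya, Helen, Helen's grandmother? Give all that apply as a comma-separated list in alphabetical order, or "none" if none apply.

Diana, Diana's aunt, Helen, Helen's grandmother

*her* is a pronoun; Principle B requires it to be free in its binding domain — the clause headed by 'photographed'.
— Diana: possessor inside the subject DP of the matrix clause; does not c-command the pronoun — Principle B does not apply; allowed.
— Diana's aunt: subject of the matrix clause; c-commands the pronoun but lies outside its binding domain — allowed.
— Freya: subject of the clause headed by 'photographed'; c-commands the pronoun within its binding domain — blocked (Principle B).
— Helen: possessor inside the subject DP of the clause headed by 'believed'; does not c-command the pronoun — Principle B does not apply; allowed.
— Helen's grandmother: subject of the clause headed by 'believed'; c-commands the pronoun but lies outside its binding domain — allowed.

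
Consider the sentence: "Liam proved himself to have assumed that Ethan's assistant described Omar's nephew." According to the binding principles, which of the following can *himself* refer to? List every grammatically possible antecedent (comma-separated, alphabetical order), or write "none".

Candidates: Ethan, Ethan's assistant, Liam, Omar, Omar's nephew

Liam

*himself* is a reflexive; Principle A requires it to be bound within its binding domain — the matrix clause.
— Ethan: possessor inside the subject DP of the clause headed by 'described'; does not c-command the reflexive — cannot bind it (Principle A).
— Ethan's assistant: subject of the clause headed by 'described'; does not c-command the reflexive — cannot bind it (Principle A).
— Liam: subject of the matrix clause; c-commands the reflexive within its binding domain — allowed (Principle A).
— Omar: possessor inside the object DP of the clause headed by 'described'; does not c-command the reflexive — cannot bind it (Principle A).
— Omar's nephew: object of the clause headed by 'described'; does not c-command the reflexive — cannot bind it (Principle A).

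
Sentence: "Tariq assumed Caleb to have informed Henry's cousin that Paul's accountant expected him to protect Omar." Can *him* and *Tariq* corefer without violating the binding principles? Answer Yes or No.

*Tariq* is an R-expression; Principle C requires it to be free (not bound by any c-commanding expression).
— him: subject of the clause headed by 'protect'; the pronoun does not c-command the R-expression — coreference allowed.

Yes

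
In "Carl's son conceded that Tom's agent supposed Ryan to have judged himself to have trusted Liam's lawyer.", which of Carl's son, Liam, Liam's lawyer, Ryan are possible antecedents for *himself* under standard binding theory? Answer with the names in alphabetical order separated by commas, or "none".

Ryan

*himself* is a reflexive; Principle A requires it to be bound within its binding domain — the clause headed by 'judged'.
— Carl's son: subject of the matrix clause; c-commands the reflexive but lies outside its binding domain — cannot bind it (Principle A).
— Liam: possessor inside the object DP of the clause headed by 'trusted'; does not c-command the reflexive — cannot bind it (Principle A).
— Liam's lawyer: object of the clause headed by 'trusted'; does not c-command the reflexive — cannot bind it (Principle A).
— Ryan: subject of the clause headed by 'judged'; c-commands the reflexive within its binding domain — allowed (Principle A).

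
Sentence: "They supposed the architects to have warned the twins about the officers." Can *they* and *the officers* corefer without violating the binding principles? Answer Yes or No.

No

*the officers* is an R-expression; Principle C requires it to be free (not bound by any c-commanding expression).
— they: subject of the matrix clause; the pronoun c-commands the R-expression — coreference blocked (Principle C).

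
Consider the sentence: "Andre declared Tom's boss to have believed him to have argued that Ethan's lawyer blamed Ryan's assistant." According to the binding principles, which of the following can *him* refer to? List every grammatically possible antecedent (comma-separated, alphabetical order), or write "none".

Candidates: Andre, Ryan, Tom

*him* is a pronoun; Principle B requires it to be free in its binding domain — the clause headed by 'believed'.
— Andre: subject of the matrix clause; c-commands the pronoun but lies outside its binding domain — allowed.
— Ryan: possessor inside the object DP of the clause headed by 'blamed'; is c-commanded by the pronoun; coreference would bind this R-expression — blocked (Principle C).
— Tom: possessor inside the subject DP of the clause headed by 'believed'; does not c-command the pronoun — Principle B does not apply; allowed.

Andre, Tom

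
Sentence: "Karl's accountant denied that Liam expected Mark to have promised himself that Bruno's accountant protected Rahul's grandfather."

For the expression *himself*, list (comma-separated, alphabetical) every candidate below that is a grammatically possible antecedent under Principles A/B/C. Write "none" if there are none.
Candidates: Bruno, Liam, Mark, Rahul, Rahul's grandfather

*himself* is a reflexive; Principle A requires it to be bound within its binding domain — the clause headed by 'promised'.
— Bruno: possessor inside the subject DP of the clause headed by 'protected'; does not c-command the reflexive — cannot bind it (Principle A).
— Liam: subject of the clause headed by 'expected'; c-commands the reflexive but lies outside its binding domain — cannot bind it (Principle A).
— Mark: subject of the clause headed by 'promised'; c-commands the reflexive within its binding domain — allowed (Principle A).
— Rahul: possessor inside the object DP of the clause headed by 'protected'; does not c-command the reflexive — cannot bind it (Principle A).
— Rahul's grandfather: object of the clause headed by 'protected'; does not c-command the reflexive — cannot bind it (Principle A).

Mark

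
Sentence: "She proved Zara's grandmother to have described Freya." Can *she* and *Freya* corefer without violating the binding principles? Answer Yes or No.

*Freya* is an R-expression; Principle C requires it to be free (not bound by any c-commanding expression).
— she: subject of the matrix clause; the pronoun c-commands the R-expression — coreference blocked (Principle C).

No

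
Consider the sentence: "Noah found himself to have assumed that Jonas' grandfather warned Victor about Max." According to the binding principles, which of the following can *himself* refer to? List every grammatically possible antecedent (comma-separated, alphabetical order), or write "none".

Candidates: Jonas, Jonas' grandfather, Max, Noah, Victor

Noah

*himself* is a reflexive; Principle A requires it to be bound within its binding domain — the matrix clause.
— Jonas: possessor inside the subject DP of the clause headed by 'warned'; does not c-command the reflexive — cannot bind it (Principle A).
— Jonas' grandfather: subject of the clause headed by 'warned'; does not c-command the reflexive — cannot bind it (Principle A).
— Max: second object of the clause headed by 'warned'; does not c-command the reflexive — cannot bind it (Principle A).
— Noah: subject of the matrix clause; c-commands the reflexive within its binding domain — allowed (Principle A).
— Victor: object of the clause headed by 'warned'; does not c-command the reflexive — cannot bind it (Principle A).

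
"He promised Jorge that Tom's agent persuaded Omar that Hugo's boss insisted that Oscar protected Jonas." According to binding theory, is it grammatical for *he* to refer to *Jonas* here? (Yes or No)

No

*Jonas* is an R-expression; Principle C requires it to be free (not bound by any c-commanding expression).
— he: subject of the matrix clause; the pronoun c-commands the R-expression — coreference blocked (Principle C).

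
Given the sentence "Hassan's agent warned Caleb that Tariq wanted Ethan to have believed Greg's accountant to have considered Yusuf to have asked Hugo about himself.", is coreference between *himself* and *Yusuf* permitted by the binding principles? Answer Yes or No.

Yes

*himself* is a reflexive; Principle A requires it to be bound within its binding domain — the clause headed by 'asked'.
— Yusuf: subject of the clause headed by 'asked'; c-commands the reflexive within its binding domain — allowed (Principle A).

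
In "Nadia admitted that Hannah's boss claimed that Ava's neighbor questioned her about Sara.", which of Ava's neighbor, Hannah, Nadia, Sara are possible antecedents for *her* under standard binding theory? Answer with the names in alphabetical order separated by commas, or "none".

Hannah, Nadia

*her* is a pronoun; Principle B requires it to be free in its binding domain — the clause headed by 'questioned'.
— Ava's neighbor: subject of the clause headed by 'questioned'; c-commands the pronoun within its binding domain — blocked (Principle B).
— Hannah: possessor inside the subject DP of the clause headed by 'claimed'; does not c-command the pronoun — Principle B does not apply; allowed.
— Nadia: subject of the matrix clause; c-commands the pronoun but lies outside its binding domain — allowed.
— Sara: second object of the clause headed by 'questioned'; is c-commanded by the pronoun; coreference would bind this R-expression — blocked (Principle C).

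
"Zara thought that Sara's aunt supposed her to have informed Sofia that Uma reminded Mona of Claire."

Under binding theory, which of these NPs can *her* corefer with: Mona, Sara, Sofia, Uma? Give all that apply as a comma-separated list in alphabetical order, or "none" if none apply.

Sara

*her* is a pronoun; Principle B requires it to be free in its binding domain — the clause headed by 'supposed'.
— Mona: object of the clause headed by 'reminded'; is c-commanded by the pronoun; coreference would bind this R-expression — blocked (Principle C).
— Sara: possessor inside the subject DP of the clause headed by 'supposed'; does not c-command the pronoun — Principle B does not apply; allowed.
— Sofia: object of the clause headed by 'informed'; is c-commanded by the pronoun; coreference would bind this R-expression — blocked (Principle C).
— Uma: subject of the clause headed by 'reminded'; is c-commanded by the pronoun; coreference would bind this R-expression — blocked (Principle C).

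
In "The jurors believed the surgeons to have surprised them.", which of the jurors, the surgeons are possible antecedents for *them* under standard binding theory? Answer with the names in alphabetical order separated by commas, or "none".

the jurors

*them* is a pronoun; Principle B requires it to be free in its binding domain — the clause headed by 'surprised'.
— the jurors: subject of the matrix clause; c-commands the pronoun but lies outside its binding domain — allowed.
— the surgeons: subject of the clause headed by 'surprised'; c-commands the pronoun within its binding domain — blocked (Principle B).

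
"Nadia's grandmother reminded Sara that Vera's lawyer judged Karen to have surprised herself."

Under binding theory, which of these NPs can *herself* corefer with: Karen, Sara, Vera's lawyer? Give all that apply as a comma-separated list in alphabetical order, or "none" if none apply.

*herself* is a reflexive; Principle A requires it to be bound within its binding domain — the clause headed by 'surprised'.
— Karen: subject of the clause headed by 'surprised'; c-commands the reflexive within its binding domain — allowed (Principle A).
— Sara: object of the matrix clause; c-commands the reflexive but lies outside its binding domain — cannot bind it (Principle A).
— Vera's lawyer: subject of the clause headed by 'judged'; c-commands the reflexive but lies outside its binding domain — cannot bind it (Principle A).

Karen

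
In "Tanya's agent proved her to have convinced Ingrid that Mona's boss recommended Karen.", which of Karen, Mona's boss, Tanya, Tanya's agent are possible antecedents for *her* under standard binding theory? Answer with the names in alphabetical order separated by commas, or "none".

*her* is a pronoun; Principle B requires it to be free in its binding domain — the matrix clause.
— Karen: object of the clause headed by 'recommended'; is c-commanded by the pronoun; coreference would bind this R-expression — blocked (Principle C).
— Mona's boss: subject of the clause headed by 'recommended'; is c-commanded by the pronoun; coreference would bind this R-expression — blocked (Principle C).
— Tanya: possessor inside the subject DP of the matrix clause; does not c-command the pronoun — Principle B does not apply; allowed.
— Tanya's agent: subject of the matrix clause; c-commands the pronoun within its binding domain — blocked (Principle B).

Tanya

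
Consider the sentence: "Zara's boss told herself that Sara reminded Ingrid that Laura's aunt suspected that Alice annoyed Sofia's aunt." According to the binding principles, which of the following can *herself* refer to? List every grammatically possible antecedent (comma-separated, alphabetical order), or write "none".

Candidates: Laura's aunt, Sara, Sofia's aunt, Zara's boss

Zara's boss

*herself* is a reflexive; Principle A requires it to be bound within its binding domain — the matrix clause.
— Laura's aunt: subject of the clause headed by 'suspected'; does not c-command the reflexive — cannot bind it (Principle A).
— Sara: subject of the clause headed by 'reminded'; does not c-command the reflexive — cannot bind it (Principle A).
— Sofia's aunt: object of the clause headed by 'annoyed'; does not c-command the reflexive — cannot bind it (Principle A).
— Zara's boss: subject of the matrix clause; c-commands the reflexive within its binding domain — allowed (Principle A).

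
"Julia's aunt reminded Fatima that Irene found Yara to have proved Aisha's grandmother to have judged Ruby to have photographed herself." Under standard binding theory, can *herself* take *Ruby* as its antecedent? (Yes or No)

*herself* is a reflexive; Principle A requires it to be bound within its binding domain — the clause headed by 'photographed'.
— Ruby: subject of the clause headed by 'photographed'; c-commands the reflexive within its binding domain — allowed (Principle A).

Yes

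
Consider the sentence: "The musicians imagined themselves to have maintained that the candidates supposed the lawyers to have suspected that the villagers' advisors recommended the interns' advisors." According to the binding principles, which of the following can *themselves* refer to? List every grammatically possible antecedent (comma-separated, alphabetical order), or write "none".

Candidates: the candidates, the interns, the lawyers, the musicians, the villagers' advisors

the musicians

*themselves* is a reflexive; Principle A requires it to be bound within its binding domain — the matrix clause.
— the candidates: subject of the clause headed by 'supposed'; does not c-command the reflexive — cannot bind it (Principle A).
— the interns: possessor inside the object DP of the clause headed by 'recommended'; does not c-command the reflexive — cannot bind it (Principle A).
— the lawyers: subject of the clause headed by 'suspected'; does not c-command the reflexive — cannot bind it (Principle A).
— the musicians: subject of the matrix clause; c-commands the reflexive within its binding domain — allowed (Principle A).
— the villagers' advisors: subject of the clause headed by 'recommended'; does not c-command the reflexive — cannot bind it (Principle A).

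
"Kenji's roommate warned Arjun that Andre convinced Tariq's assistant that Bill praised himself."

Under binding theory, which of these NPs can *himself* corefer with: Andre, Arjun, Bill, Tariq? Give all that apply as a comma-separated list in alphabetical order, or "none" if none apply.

Bill

*himself* is a reflexive; Principle A requires it to be bound within its binding domain — the clause headed by 'praised'.
— Andre: subject of the clause headed by 'convinced'; c-commands the reflexive but lies outside its binding domain — cannot bind it (Principle A).
— Arjun: object of the matrix clause; c-commands the reflexive but lies outside its binding domain — cannot bind it (Principle A).
— Bill: subject of the clause headed by 'praised'; c-commands the reflexive within its binding domain — allowed (Principle A).
— Tariq: possessor inside the object DP of the clause headed by 'convinced'; does not c-command the reflexive — cannot bind it (Principle A).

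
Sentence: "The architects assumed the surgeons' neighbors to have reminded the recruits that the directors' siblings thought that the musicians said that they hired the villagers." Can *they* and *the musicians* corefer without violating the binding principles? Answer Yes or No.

*the musicians* is an R-expression; Principle C requires it to be free (not bound by any c-commanding expression).
— they: subject of the clause headed by 'hired'; the pronoun does not c-command the R-expression — coreference allowed.

Yes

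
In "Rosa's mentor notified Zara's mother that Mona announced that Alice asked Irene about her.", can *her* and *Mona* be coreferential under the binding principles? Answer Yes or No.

Yes

*Mona* is an R-expression; Principle C requires it to be free (not bound by any c-commanding expression).
— her: second object of the clause headed by 'asked'; the pronoun does not c-command the R-expression — coreference allowed.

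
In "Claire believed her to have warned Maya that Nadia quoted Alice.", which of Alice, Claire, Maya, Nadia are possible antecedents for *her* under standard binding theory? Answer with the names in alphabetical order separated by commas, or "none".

none

*her* is a pronoun; Principle B requires it to be free in its binding domain — the matrix clause.
— Alice: object of the clause headed by 'quoted'; is c-commanded by the pronoun; coreference would bind this R-expression — blocked (Principle C).
— Claire: subject of the matrix clause; c-commands the pronoun within its binding domain — blocked (Principle B).
— Maya: object of the clause headed by 'warned'; is c-commanded by the pronoun; coreference would bind this R-expression — blocked (Principle C).
— Nadia: subject of the clause headed by 'quoted'; is c-commanded by the pronoun; coreference would bind this R-expression — blocked (Principle C).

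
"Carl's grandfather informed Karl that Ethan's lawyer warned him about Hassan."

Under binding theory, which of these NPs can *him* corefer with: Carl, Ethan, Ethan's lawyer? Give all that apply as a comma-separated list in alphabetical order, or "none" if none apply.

*him* is a pronoun; Principle B requires it to be free in its binding domain — the clause headed by 'warned'.
— Carl: possessor inside the subject DP of the matrix clause; does not c-command the pronoun — Principle B does not apply; allowed.
— Ethan: possessor inside the subject DP of the clause headed by 'warned'; does not c-command the pronoun — Principle B does not apply; allowed.
— Ethan's lawyer: subject of the clause headed by 'warned'; c-commands the pronoun within its binding domain — blocked (Principle B).

Carl, Ethan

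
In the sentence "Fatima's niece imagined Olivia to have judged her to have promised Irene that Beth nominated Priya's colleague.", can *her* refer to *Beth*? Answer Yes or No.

No

*her* is a pronoun; Principle B requires it to be free in its binding domain — the clause headed by 'judged'.
— Beth: subject of the clause headed by 'nominated'; is c-commanded by the pronoun; coreference would bind this R-expression — blocked (Principle C).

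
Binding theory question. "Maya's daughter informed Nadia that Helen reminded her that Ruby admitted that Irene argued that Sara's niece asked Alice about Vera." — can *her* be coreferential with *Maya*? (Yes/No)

Yes

*her* is a pronoun; Principle B requires it to be free in its binding domain — the clause headed by 'reminded'.
— Maya: possessor inside the subject DP of the matrix clause; does not c-command the pronoun — Principle B does not apply; allowed.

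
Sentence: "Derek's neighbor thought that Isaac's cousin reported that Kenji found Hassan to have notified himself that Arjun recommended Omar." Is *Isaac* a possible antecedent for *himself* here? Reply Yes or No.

No

*himself* is a reflexive; Principle A requires it to be bound within its binding domain — the clause headed by 'notified'.
— Isaac: possessor inside the subject DP of the clause headed by 'reported'; does not c-command the reflexive — cannot bind it (Principle A).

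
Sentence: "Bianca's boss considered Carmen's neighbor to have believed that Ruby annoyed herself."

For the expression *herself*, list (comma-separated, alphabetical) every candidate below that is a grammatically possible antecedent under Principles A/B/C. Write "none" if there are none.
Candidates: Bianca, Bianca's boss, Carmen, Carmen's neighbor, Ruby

Ruby

*herself* is a reflexive; Principle A requires it to be bound within its binding domain — the clause headed by 'annoyed'.
— Bianca: possessor inside the subject DP of the matrix clause; does not c-command the reflexive — cannot bind it (Principle A).
— Bianca's boss: subject of the matrix clause; c-commands the reflexive but lies outside its binding domain — cannot bind it (Principle A).
— Carmen: possessor inside the subject DP of the clause headed by 'believed'; does not c-command the reflexive — cannot bind it (Principle A).
— Carmen's neighbor: subject of the clause headed by 'believed'; c-commands the reflexive but lies outside its binding domain — cannot bind it (Principle A).
— Ruby: subject of the clause headed by 'annoyed'; c-commands the reflexive within its binding domain — allowed (Principle A).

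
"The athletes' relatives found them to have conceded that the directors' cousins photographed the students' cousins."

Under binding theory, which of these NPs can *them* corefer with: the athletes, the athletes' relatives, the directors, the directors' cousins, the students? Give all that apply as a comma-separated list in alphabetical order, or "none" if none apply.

the athletes

*them* is a pronoun; Principle B requires it to be free in its binding domain — the matrix clause.
— the athletes: possessor inside the subject DP of the matrix clause; does not c-command the pronoun — Principle B does not apply; allowed.
— the athletes' relatives: subject of the matrix clause; c-commands the pronoun within its binding domain — blocked (Principle B).
— the directors: possessor inside the subject DP of the clause headed by 'photographed'; is c-commanded by the pronoun; coreference would bind this R-expression — blocked (Principle C).
— the directors' cousins: subject of the clause headed by 'photographed'; is c-commanded by the pronoun; coreference would bind this R-expression — blocked (Principle C).
— the students: possessor inside the object DP of the clause headed by 'photographed'; is c-commanded by the pronoun; coreference would bind this R-expression — blocked (Principle C).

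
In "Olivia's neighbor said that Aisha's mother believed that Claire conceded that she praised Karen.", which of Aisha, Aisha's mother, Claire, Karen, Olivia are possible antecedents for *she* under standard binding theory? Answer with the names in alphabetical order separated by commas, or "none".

Aisha, Aisha's mother, Claire, Olivia

*she* is a pronoun; Principle B requires it to be free in its binding domain — the clause headed by 'praised'.
— Aisha: possessor inside the subject DP of the clause headed by 'believed'; does not c-command the pronoun — Principle B does not apply; allowed.
— Aisha's mother: subject of the clause headed by 'believed'; c-commands the pronoun but lies outside its binding domain — allowed.
— Claire: subject of the clause headed by 'conceded'; c-commands the pronoun but lies outside its binding domain — allowed.
— Karen: object of the clause headed by 'praised'; is c-commanded by the pronoun; coreference would bind this R-expression — blocked (Principle C).
— Olivia: possessor inside the subject DP of the matrix clause; does not c-command the pronoun — Principle B does not apply; allowed.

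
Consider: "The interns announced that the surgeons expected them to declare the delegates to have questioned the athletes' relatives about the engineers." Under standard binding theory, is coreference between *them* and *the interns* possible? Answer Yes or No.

*the interns* is an R-expression; Principle C requires it to be free (not bound by any c-commanding expression).
— them: subject of the clause headed by 'declare'; the pronoun does not c-command the R-expression — coreference allowed.

Yes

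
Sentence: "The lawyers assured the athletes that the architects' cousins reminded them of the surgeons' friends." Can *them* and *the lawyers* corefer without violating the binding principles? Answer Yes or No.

*the lawyers* is an R-expression; Principle C requires it to be free (not bound by any c-commanding expression).
— them: object of the clause headed by 'reminded'; the pronoun does not c-command the R-expression — coreference allowed.

Yes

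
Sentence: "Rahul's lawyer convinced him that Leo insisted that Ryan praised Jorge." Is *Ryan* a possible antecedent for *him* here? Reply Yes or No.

No

*him* is a pronoun; Principle B requires it to be free in its binding domain — the matrix clause.
— Ryan: subject of the clause headed by 'praised'; is c-commanded by the pronoun; coreference would bind this R-expression — blocked (Principle C).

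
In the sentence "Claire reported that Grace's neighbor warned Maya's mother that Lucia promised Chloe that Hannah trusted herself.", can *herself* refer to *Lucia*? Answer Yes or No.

No

*herself* is a reflexive; Principle A requires it to be bound within its binding domain — the clause headed by 'trusted'.
— Lucia: subject of the clause headed by 'promised'; c-commands the reflexive but lies outside its binding domain — cannot bind it (Principle A).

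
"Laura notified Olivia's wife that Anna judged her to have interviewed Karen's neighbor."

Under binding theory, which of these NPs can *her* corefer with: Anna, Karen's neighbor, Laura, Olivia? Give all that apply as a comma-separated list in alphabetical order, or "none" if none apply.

*her* is a pronoun; Principle B requires it to be free in its binding domain — the clause headed by 'judged'.
— Anna: subject of the clause headed by 'judged'; c-commands the pronoun within its binding domain — blocked (Principle B).
— Karen's neighbor: object of the clause headed by 'interviewed'; is c-commanded by the pronoun; coreference would bind this R-expression — blocked (Principle C).
— Laura: subject of the matrix clause; c-commands the pronoun but lies outside its binding domain — allowed.
— Olivia: possessor inside the object DP of the matrix clause; does not c-command the pronoun — Principle B does not apply; allowed.

Laura, Olivia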